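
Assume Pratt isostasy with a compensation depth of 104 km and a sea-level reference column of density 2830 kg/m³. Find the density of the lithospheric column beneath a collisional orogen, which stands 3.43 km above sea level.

Pratt balance: ρ_ref D = ρ (D + h).
ρ = ρ_ref D/(D + h) = 2830 × 104 km/(104 km + 3.43 km) = 2740 kg/m³.

2740 kg/m³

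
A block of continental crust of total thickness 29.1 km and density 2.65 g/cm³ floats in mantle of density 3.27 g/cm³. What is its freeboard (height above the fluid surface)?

Floating equilibrium: submerged depth d = t ρ_obj/ρ_fluid = 29.1 km × 2.65/3.27 = 23.58 km.
Freeboard = t − d = 29.1 km − 23.58 km = 5.52 km.

5.52 km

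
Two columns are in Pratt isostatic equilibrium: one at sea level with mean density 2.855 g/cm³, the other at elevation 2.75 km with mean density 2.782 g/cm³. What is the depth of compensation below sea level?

105 km

ρ_ref D = ρ (D + h) → D (ρ_ref − ρ) = ρ h.
D = ρ h/(ρ_ref − ρ) = 2.782 × 2.75 km/(2.855 − 2.782) = 105 km.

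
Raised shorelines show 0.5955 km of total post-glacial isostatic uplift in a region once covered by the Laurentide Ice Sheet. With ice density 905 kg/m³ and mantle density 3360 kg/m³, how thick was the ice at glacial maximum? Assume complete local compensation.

u = t ρ_ice/ρ_m → t = u ρ_m/ρ_ice = 0.5955 km × 3360/905 = 2.21 km.

2.21 km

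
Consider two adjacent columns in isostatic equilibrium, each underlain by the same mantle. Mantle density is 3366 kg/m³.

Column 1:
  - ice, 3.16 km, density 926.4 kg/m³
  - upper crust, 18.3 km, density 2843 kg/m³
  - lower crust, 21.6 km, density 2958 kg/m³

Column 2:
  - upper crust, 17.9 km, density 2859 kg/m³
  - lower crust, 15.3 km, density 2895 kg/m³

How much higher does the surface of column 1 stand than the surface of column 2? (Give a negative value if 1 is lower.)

2.91 km

For any compensation level in the mantle, the mantle terms cancel and isostasy reduces to e = (Σt_1 − Σt_2) − (Σ(ρt)_1 − Σ(ρt)_2) / ρ_m.
Σt_1 = 43.06 km; Σt_2 = 33.2 km; Σ(ρt)_1 = 118847.124; Σ(ρt)_2 = 95469.6 (in km·kg/m³).
e = (43.06 − 33.2) − (118847.124 − 95469.6) / 3366 = 2.91 km.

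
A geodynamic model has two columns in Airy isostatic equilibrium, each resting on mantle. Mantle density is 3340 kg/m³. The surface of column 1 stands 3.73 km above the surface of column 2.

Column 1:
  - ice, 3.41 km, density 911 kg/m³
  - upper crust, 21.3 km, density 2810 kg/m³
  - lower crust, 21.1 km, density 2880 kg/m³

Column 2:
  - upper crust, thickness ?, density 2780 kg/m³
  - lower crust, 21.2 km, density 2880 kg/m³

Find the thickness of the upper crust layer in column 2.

Take the compensation level at the base of the deeper column (depth z_c below the surface of column 1) and equate Σ ρ_i t_i down to z_c; mantle fills any gap and the z_c terms cancel.
Column 1: 3.41×911 + 21.3×2810 + 21.1×2880 + (z_c − 45.81)×3340
Column 2: 3.73×0 + x×2780 + 21.2×2880 + (z_c − 3.73 − 21.2 − x)×3340
The z_c×3340 term appears on both sides and cancels. Collect the known terms of each column as K = Σ(ρt)_known − 3340 × (depth of known layers): K_1 = 123727.51 − 3340×45.81 = −29277.89; K_2 = 61056 − 3340×(3.73 + 21.2) = −22210.2.
Balance: K_1 = K_2 − x×(3340 − 2780), so x = (K_2 − K_1)/(3340 − 2780) = 7067.69/560 = 12.6 km.

12.6 km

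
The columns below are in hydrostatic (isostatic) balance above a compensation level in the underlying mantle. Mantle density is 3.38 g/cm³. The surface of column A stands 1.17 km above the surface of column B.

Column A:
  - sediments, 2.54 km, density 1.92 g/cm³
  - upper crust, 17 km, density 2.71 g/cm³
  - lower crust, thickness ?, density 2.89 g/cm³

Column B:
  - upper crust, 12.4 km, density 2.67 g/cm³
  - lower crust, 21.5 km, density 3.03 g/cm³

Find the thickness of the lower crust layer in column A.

Take the compensation level at the base of the deeper column (depth z_c below the surface of column A) and equate Σ ρ_i t_i down to z_c; mantle fills any gap and the z_c terms cancel.
Column A: 2.54×1.92 + 17×2.71 + x×2.89 + (z_c − 19.54 − x)×3.38
Column B: 1.17×0 + 12.4×2.67 + 21.5×3.03 + (z_c − 1.17 − 33.9)×3.38
The z_c×3.38 term appears on both sides and cancels. Collect the known terms of each column as K = Σ(ρt)_known − 3.38 × (depth of known layers): K_A = 50.9468 − 3.38×19.54 = −15.0984; K_B = 98.253 − 3.38×(1.17 + 33.9) = −20.2836.
Balance: K_A − x×(3.38 − 2.89) = K_B, so x = (K_A − K_B)/(3.38 − 2.89) = 5.1852/0.49 = 10.6 km.

10.6 km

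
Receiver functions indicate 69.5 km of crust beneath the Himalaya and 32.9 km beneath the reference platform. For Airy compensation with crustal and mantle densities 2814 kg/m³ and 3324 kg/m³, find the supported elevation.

5.62 km

Excess crust Δ = 69.5 km − 32.9 km = 36.6 km, split between elevation h and root r with h + r = Δ.
Airy balance ρ_c h = (ρ_m − ρ_c) r gives r = h ρ_c/(ρ_m − ρ_c), so h (1 + ρ_c/(ρ_m − ρ_c)) = Δ, i.e. h = Δ (ρ_m − ρ_c)/ρ_m.
h = 36.6 km × 510/3324 = 5.62 km.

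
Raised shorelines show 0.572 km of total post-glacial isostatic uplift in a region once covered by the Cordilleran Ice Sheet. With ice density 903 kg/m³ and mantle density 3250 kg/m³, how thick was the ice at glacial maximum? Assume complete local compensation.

u = t ρ_ice/ρ_m → t = u ρ_m/ρ_ice = 0.572 km × 3250/903 = 2.06 km.

2.06 km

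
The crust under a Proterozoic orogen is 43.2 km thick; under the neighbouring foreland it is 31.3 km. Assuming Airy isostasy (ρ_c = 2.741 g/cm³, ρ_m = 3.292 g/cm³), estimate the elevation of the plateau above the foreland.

Excess crust Δ = 43.2 km − 31.3 km = 11.9 km, split between elevation h and root r with h + r = Δ.
Airy balance ρ_c h = (ρ_m − ρ_c) r gives r = h ρ_c/(ρ_m − ρ_c), so h (1 + ρ_c/(ρ_m − ρ_c)) = Δ, i.e. h = Δ (ρ_m − ρ_c)/ρ_m.
h = 11.9 km × 0.551/3.292 = 1.99 km.

1.99 km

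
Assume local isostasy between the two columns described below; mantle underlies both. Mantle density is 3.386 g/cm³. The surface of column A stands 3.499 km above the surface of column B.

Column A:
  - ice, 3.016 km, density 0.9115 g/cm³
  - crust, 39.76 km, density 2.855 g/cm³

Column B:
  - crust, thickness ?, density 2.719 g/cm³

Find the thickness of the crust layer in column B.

25.1 km

Take the compensation level at the base of the deeper column (depth z_c below the surface of column A) and equate Σ ρ_i t_i down to z_c; mantle fills any gap and the z_c terms cancel.
Column A: 3.016×0.9115 + 39.76×2.855 + (z_c − 42.776)×3.386
Column B: 3.499×0 + x×2.719 + (z_c − 3.499 − 0 − x)×3.386
The z_c×3.386 term appears on both sides and cancels. Collect the known terms of each column as K = Σ(ρt)_known − 3.386 × (depth of known layers): K_A = 116.263884 − 3.386×42.776 = −28.575652; K_B = 0 − 3.386×(3.499 + 0) = −11.847614.
Balance: K_A = K_B − x×(3.386 − 2.719), so x = (K_B − K_A)/(3.386 − 2.719) = 16.728/0.667 = 25.1 km.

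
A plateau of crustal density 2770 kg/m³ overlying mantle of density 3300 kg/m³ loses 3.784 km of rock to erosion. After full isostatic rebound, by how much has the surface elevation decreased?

0.608 km

Rebound u = e ρ_c/ρ_m = 3.784 km × 2770/3300 = 3.176 km.
Net surface drop = e − u = 3.784 km − 3.176 km = e (ρ_m − ρ_c)/ρ_m = 0.608 km.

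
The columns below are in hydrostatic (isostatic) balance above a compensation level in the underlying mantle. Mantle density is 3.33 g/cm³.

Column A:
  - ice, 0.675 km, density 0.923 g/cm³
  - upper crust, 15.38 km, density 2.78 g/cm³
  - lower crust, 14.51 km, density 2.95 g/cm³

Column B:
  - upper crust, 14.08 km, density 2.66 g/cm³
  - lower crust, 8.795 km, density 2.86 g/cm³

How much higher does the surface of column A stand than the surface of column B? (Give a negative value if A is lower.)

0.61 km

For any compensation level in the mantle, the mantle terms cancel and isostasy reduces to e = (Σt_A − Σt_B) − (Σ(ρt)_A − Σ(ρt)_B) / ρ_m.
Σt_A = 30.565 km; Σt_B = 22.875 km; Σ(ρt)_A = 86.183925; Σ(ρt)_B = 62.6065 (in km·g/cm³).
e = (30.565 − 22.875) − (86.183925 − 62.6065) / 3.33 = 0.61 km.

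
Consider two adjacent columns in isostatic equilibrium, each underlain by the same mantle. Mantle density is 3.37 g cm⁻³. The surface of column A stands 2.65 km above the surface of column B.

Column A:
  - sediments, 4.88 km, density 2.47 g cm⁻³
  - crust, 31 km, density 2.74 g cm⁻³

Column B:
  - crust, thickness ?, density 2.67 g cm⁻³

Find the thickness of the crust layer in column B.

21.4 km

Take the compensation level at the base of the deeper column (depth z_c below the surface of column A) and equate Σ ρ_i t_i down to z_c; mantle fills any gap and the z_c terms cancel.
Column A: 4.88×2.47 + 31×2.74 + (z_c − 35.88)×3.37
Column B: 2.65×0 + x×2.67 + (z_c − 2.65 − 0 − x)×3.37
The z_c×3.37 term appears on both sides and cancels. Collect the known terms of each column as K = Σ(ρt)_known − 3.37 × (depth of known layers): K_A = 96.9936 − 3.37×35.88 = −23.922; K_B = 0 − 3.37×(2.65 + 0) = −8.9305.
Balance: K_A = K_B − x×(3.37 − 2.67), so x = (K_B − K_A)/(3.37 − 2.67) = 14.9915/0.7 = 21.4 km.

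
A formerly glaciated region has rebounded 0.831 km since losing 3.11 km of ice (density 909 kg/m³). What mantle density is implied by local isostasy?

ρ_m = ρ_ice t / u = 909 × 3.11 km/0.831 km = 3400 kg/m³.

3400 kg/m³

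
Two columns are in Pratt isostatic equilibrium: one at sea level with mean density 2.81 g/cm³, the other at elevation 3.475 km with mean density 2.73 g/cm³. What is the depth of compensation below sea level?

119 km

ρ_ref D = ρ (D + h) → D (ρ_ref − ρ) = ρ h.
D = ρ h/(ρ_ref − ρ) = 2.73 × 3.475 km/(2.81 − 2.73) = 119 km.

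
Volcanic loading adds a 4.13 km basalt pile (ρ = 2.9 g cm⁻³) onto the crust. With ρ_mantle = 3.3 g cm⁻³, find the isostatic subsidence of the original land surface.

3.63 km

Subaerial loading: s = t ρ_load / ρ_m.
s = 4.13 km × 2.9/3.3 = 3.63 km.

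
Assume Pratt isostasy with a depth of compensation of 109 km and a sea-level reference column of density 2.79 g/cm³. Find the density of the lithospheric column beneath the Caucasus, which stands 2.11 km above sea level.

2.74 g/cm³

Pratt balance: ρ_ref D = ρ (D + h).
ρ = ρ_ref D/(D + h) = 2.79 × 109 km/(109 km + 2.11 km) = 2.74 g/cm³.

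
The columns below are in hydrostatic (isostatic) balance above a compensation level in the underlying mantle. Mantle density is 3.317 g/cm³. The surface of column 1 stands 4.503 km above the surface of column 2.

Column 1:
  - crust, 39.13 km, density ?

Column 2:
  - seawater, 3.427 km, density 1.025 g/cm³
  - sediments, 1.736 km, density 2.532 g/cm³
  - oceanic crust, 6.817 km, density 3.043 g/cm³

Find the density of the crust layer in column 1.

2.65 g/cm³

Take the compensation level at the base of the deeper column (depth z_c below the surface of column 1) and equate Σ ρ_i t_i down to z_c; mantle fills any gap and the z_c terms cancel.
Column 1: 39.13×ρ + (z_c − 39.13)×3.317
Column 2: 4.503×0 + 3.427×1.025 + 1.736×2.532 + 6.817×3.043 + (z_c − 4.503 − 11.98)×3.317
The z_c×3.317 term appears on both sides and cancels. Collect the known terms of each column as K = Σ(ρt)_known − 3.317 × (depth of known layers): K_1 = 0 − 3.317×39.13 = −129.79421; K_2 = 28.652358 − 3.317×(4.503 + 11.98) = −26.021753.
Balance: K_1 + 39.13×ρ = K_2, so ρ = (K_2 − K_1)/39.13 = 103.772/39.13 = 2.65 g/cm³.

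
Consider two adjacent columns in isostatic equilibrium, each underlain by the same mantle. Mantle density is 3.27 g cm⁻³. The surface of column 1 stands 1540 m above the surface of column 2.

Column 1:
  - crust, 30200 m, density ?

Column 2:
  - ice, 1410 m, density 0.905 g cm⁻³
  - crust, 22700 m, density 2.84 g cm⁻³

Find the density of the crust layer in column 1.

Take the compensation level at the base of the deeper column (depth z_c below the surface of column 1) and equate Σ ρ_i t_i down to z_c; mantle fills any gap and the z_c terms cancel.
Column 1: 30200×ρ + (z_c − 30200)×3.27
Column 2: 1540×0 + 1410×0.905 + 22700×2.84 + (z_c − 1540 − 24110)×3.27
The z_c×3.27 term appears on both sides and cancels. Collect the known terms of each column as K = Σ(ρt)_known − 3.27 × (depth of known layers): K_1 = 0 − 3.27×30200 = −98754; K_2 = 65744.05 − 3.27×(1540 + 24110) = −18131.45.
Balance: K_1 + 30200×ρ = K_2, so ρ = (K_2 − K_1)/30200 = 80622.6/30200 = 2.67 g cm⁻³.

2.67 g cm⁻³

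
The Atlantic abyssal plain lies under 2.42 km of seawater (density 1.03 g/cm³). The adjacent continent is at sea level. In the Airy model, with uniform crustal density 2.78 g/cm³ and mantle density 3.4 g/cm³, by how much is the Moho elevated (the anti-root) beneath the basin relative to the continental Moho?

6.83 km

Equating mass per unit area of the two columns: replacing crust with seawater at the top is compensated by replacing crust with mantle at the base: d (ρ_c − ρ_w) = a (ρ_m − ρ_c).
a = d (ρ_c − ρ_w)/(ρ_m − ρ_c) = 2.42 km × 1.75/0.62 = 6.83 km.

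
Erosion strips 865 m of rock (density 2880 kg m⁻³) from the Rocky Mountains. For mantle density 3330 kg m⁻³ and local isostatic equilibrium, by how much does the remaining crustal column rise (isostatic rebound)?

748 m

Unloading: uplift u = e ρ_c/ρ_m = 865 m × 2880/3330 = 748 m.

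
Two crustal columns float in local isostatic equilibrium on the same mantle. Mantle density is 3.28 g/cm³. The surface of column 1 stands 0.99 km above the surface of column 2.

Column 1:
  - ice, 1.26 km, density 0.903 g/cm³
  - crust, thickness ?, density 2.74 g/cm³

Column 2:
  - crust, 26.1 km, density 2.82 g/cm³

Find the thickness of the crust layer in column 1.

22.7 km

Take the compensation level at the base of the deeper column (depth z_c below the surface of column 1) and equate Σ ρ_i t_i down to z_c; mantle fills any gap and the z_c terms cancel.
Column 1: 1.26×0.903 + x×2.74 + (z_c − 1.26 − x)×3.28
Column 2: 0.99×0 + 26.1×2.82 + (z_c − 0.99 − 26.1)×3.28
The z_c×3.28 term appears on both sides and cancels. Collect the known terms of each column as K = Σ(ρt)_known − 3.28 × (depth of known layers): K_1 = 1.13778 − 3.28×1.26 = −2.99502; K_2 = 73.602 − 3.28×(0.99 + 26.1) = −15.2532.
Balance: K_1 − x×(3.28 − 2.74) = K_2, so x = (K_1 − K_2)/(3.28 − 2.74) = 12.2582/0.54 = 22.7 km.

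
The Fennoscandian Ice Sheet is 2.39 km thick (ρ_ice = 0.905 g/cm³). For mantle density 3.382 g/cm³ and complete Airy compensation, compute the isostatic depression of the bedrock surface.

Isostatic balance requires: the ice load ρ_ice t is balanced by mantle displaced below, ρ_m s.
s = t ρ_ice / ρ_m = 2.39 km × 0.905/3.382 = 0.64 km.

0.64 km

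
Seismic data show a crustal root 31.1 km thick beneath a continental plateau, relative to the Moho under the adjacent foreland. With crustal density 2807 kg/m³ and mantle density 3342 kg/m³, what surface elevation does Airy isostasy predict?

Isostatic balance requires: ρ_c h = (ρ_m − ρ_c) r.
h = r (ρ_m − ρ_c) / ρ_c = 31.1 km × (3342 − 2807) / 2807 = 5.93 km.

5.93 km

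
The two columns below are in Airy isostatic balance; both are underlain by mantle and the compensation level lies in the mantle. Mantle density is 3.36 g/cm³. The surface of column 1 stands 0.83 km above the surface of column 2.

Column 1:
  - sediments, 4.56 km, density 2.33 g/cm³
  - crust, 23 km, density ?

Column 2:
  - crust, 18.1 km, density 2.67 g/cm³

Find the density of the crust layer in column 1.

Take the compensation level at the base of the deeper column (depth z_c below the surface of column 1) and equate Σ ρ_i t_i down to z_c; mantle fills any gap and the z_c terms cancel.
Column 1: 4.56×2.33 + 23×ρ + (z_c − 27.56)×3.36
Column 2: 0.83×0 + 18.1×2.67 + (z_c − 0.83 − 18.1)×3.36
The z_c×3.36 term appears on both sides and cancels. Collect the known terms of each column as K = Σ(ρt)_known − 3.36 × (depth of known layers): K_1 = 10.6248 − 3.36×27.56 = −81.9768; K_2 = 48.327 − 3.36×(0.83 + 18.1) = −15.2778.
Balance: K_1 + 23×ρ = K_2, so ρ = (K_2 − K_1)/23 = 66.699/23 = 2.9 g/cm³.

2.9 g/cm³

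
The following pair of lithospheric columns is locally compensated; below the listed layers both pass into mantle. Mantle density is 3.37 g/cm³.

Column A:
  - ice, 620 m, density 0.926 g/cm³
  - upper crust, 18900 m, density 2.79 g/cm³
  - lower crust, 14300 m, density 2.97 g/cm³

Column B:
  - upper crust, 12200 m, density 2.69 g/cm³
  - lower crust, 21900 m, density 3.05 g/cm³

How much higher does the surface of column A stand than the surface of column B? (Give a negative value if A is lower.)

For any compensation level in the mantle, the mantle terms cancel and isostasy reduces to e = (Σt_A − Σt_B) − (Σ(ρt)_A − Σ(ρt)_B) / ρ_m.
Σt_A = 33820 m; Σt_B = 34100 m; Σ(ρt)_A = 95776.12; Σ(ρt)_B = 99613 (in m·g/cm³).
e = (33820 − 34100) − (95776.12 − 99613) / 3.37 = 859 m.

859 m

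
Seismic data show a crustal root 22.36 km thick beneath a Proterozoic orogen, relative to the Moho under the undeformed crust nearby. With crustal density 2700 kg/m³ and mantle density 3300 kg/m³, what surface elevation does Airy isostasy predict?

Equating mass per unit area of the two columns: ρ_c h = (ρ_m − ρ_c) r.
h = r (ρ_m − ρ_c) / ρ_c = 22.36 km × (3300 − 2700) / 2700 = 4.97 km.

4.97 km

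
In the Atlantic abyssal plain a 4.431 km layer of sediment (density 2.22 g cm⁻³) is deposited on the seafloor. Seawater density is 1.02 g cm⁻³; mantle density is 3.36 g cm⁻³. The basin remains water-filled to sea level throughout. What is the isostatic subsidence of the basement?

Submarine loading: the sediment displaces seawater, and the subsidence is in turn flooded, so s (ρ_m − ρ_w) = t (ρ_sed − ρ_w).
s = 4.431 km × (2.22 − 1.02) / (3.36 − 1.02) = 2.27 km.

2.27 km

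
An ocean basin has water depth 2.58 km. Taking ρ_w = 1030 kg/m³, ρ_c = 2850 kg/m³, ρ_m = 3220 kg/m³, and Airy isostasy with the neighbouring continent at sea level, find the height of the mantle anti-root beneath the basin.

12.7 km

For local isostatic compensation: replacing crust with seawater at the top is compensated by replacing crust with mantle at the base: d (ρ_c − ρ_w) = a (ρ_m − ρ_c).
a = d (ρ_c − ρ_w)/(ρ_m − ρ_c) = 2.58 km × 1820/370 = 12.7 km.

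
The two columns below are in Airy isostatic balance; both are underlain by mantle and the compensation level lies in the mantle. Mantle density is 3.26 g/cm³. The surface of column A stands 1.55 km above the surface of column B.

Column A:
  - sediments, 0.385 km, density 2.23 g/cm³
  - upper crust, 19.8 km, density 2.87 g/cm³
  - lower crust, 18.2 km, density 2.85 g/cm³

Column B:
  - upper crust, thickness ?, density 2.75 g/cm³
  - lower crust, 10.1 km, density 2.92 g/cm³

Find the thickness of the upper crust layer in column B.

13.9 km

Take the compensation level at the base of the deeper column (depth z_c below the surface of column A) and equate Σ ρ_i t_i down to z_c; mantle fills any gap and the z_c terms cancel.
Column A: 0.385×2.23 + 19.8×2.87 + 18.2×2.85 + (z_c − 38.385)×3.26
Column B: 1.55×0 + x×2.75 + 10.1×2.92 + (z_c − 1.55 − 10.1 − x)×3.26
The z_c×3.26 term appears on both sides and cancels. Collect the known terms of each column as K = Σ(ρt)_known − 3.26 × (depth of known layers): K_A = 109.55455 − 3.26×38.385 = −15.58055; K_B = 29.492 − 3.26×(1.55 + 10.1) = −8.487.
Balance: K_A = K_B − x×(3.26 − 2.75), so x = (K_B − K_A)/(3.26 − 2.75) = 7.09355/0.51 = 13.9 km.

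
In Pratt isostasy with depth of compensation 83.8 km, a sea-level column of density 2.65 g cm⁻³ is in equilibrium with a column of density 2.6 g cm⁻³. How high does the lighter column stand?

ρ_ref D = ρ (D + h) → h = D (ρ_ref − ρ)/ρ.
h = 83.8 km × (2.65 − 2.6)/2.6 = 1.61 km.

1.61 km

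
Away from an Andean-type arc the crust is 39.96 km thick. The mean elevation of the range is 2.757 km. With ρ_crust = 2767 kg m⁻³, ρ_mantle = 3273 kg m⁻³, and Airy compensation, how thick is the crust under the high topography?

57.8 km

Root depth r = h ρ_c / (ρ_m − ρ_c) = 2.757 km × 2767 / 506 = 15.08 km.
Total thickness = T + h + r = 39.96 km + 2.757 km + 15.08 km = 57.8 km.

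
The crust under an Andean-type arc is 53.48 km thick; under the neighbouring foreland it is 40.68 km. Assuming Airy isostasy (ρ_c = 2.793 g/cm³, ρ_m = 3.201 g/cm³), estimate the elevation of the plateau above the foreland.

Excess crust Δ = 53.48 km − 40.68 km = 12.8 km, split between elevation h and root r with h + r = Δ.
Airy balance ρ_c h = (ρ_m − ρ_c) r gives r = h ρ_c/(ρ_m − ρ_c), so h (1 + ρ_c/(ρ_m − ρ_c)) = Δ, i.e. h = Δ (ρ_m − ρ_c)/ρ_m.
h = 12.8 km × 0.408/3.201 = 1.63 km.

1.63 km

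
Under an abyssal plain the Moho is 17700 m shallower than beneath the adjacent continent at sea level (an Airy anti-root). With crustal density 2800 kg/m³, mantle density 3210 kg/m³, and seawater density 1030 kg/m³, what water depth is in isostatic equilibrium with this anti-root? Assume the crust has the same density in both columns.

4100 m

Replacing a thickness d of crust by seawater at the top must be balanced by replacing crust with mantle at the base: d (ρ_c − ρ_w) = a (ρ_m − ρ_c).
d = a (ρ_m − ρ_c)/(ρ_c − ρ_w) = 17700 m × 410/1770 = 4100 m.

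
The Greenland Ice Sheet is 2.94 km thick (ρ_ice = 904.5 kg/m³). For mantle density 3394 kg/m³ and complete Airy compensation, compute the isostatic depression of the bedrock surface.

0.784 km

Isostatic balance requires: the ice load ρ_ice t is balanced by mantle displaced below, ρ_m s.
s = t ρ_ice / ρ_m = 2.94 km × 904.5/3394 = 0.784 km.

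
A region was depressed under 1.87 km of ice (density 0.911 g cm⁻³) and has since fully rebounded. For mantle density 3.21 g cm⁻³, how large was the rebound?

Removing the load lets mantle flow back in; uplift u satisfies ρ_ice t = ρ_m u.
u = t ρ_ice/ρ_m = 1.87 km × 0.911/3.21 = 0.531 km.

0.531 km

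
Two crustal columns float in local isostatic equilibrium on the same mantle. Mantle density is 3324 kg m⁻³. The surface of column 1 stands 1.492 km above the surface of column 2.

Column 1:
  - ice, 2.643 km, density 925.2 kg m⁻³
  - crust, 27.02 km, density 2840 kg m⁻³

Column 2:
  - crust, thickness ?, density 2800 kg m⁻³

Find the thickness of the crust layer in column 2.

27.6 km

Take the compensation level at the base of the deeper column (depth z_c below the surface of column 1) and equate Σ ρ_i t_i down to z_c; mantle fills any gap and the z_c terms cancel.
Column 1: 2.643×925.2 + 27.02×2840 + (z_c − 29.663)×3324
Column 2: 1.492×0 + x×2800 + (z_c − 1.492 − 0 − x)×3324
The z_c×3324 term appears on both sides and cancels. Collect the known terms of each column as K = Σ(ρt)_known − 3324 × (depth of known layers): K_1 = 79182.1036 − 3324×29.663 = −19417.7084; K_2 = 0 − 3324×(1.492 + 0) = −4959.408.
Balance: K_1 = K_2 − x×(3324 − 2800), so x = (K_2 − K_1)/(3324 − 2800) = 14458.3/524 = 27.6 km.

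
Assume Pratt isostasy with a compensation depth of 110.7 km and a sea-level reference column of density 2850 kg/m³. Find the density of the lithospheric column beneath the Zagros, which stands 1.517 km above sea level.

Pratt balance: ρ_ref D = ρ (D + h).
ρ = ρ_ref D/(D + h) = 2850 × 110.7 km/(110.7 km + 1.517 km) = 2810 kg/m³.

2810 kg/m³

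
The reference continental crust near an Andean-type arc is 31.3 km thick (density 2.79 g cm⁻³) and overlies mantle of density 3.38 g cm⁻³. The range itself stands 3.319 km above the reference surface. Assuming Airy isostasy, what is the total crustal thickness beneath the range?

Root depth r = h ρ_c / (ρ_m − ρ_c) = 3.319 km × 2.79 / 0.59 = 15.69 km.
Total thickness = T + h + r = 31.3 km + 3.319 km + 15.69 km = 50.3 km.

50.3 km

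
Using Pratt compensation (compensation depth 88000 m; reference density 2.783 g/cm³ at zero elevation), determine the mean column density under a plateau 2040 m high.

2.72 g/cm³

Pratt balance: ρ_ref D = ρ (D + h).
ρ = ρ_ref D/(D + h) = 2.783 × 88000 m/(88000 m + 2040 m) = 2.72 g/cm³.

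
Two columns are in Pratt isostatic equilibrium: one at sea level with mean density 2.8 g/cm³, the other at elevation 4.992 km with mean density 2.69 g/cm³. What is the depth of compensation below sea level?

ρ_ref D = ρ (D + h) → D (ρ_ref − ρ) = ρ h.
D = ρ h/(ρ_ref − ρ) = 2.69 × 4.992 km/(2.8 − 2.69) = 122 km.

122 km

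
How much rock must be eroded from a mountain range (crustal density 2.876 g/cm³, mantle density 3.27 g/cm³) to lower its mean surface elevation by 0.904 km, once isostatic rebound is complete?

Net drop Δ = e − u = e − e ρ_c/ρ_m = e (ρ_m − ρ_c)/ρ_m.
e = Δ ρ_m/(ρ_m − ρ_c) = 0.904 km × 3.27/0.394 = 7.5 km.

7.5 km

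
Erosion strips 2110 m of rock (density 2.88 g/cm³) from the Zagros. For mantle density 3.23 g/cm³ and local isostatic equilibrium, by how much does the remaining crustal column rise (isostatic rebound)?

Unloading: uplift u = e ρ_c/ρ_m = 2110 m × 2.88/3.23 = 1880 m.

1880 m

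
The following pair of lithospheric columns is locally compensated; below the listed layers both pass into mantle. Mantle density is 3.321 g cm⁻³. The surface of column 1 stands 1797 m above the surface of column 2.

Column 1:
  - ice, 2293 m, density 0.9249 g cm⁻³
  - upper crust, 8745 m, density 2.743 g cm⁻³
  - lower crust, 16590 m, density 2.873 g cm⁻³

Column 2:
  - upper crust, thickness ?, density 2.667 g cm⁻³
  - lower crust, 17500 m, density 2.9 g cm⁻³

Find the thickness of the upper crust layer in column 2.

Take the compensation level at the base of the deeper column (depth z_c below the surface of column 1) and equate Σ ρ_i t_i down to z_c; mantle fills any gap and the z_c terms cancel.
Column 1: 2293×0.9249 + 8745×2.743 + 16590×2.873 + (z_c − 27628)×3.321
Column 2: 1797×0 + x×2.667 + 17500×2.9 + (z_c − 1797 − 17500 − x)×3.321
The z_c×3.321 term appears on both sides and cancels. Collect the known terms of each column as K = Σ(ρt)_known − 3.321 × (depth of known layers): K_1 = 73771.4007 − 3.321×27628 = −17981.1873; K_2 = 50750 − 3.321×(1797 + 17500) = −13335.337.
Balance: K_1 = K_2 − x×(3.321 − 2.667), so x = (K_2 − K_1)/(3.321 − 2.667) = 4645.85/0.654 = 7100 m.

7100 m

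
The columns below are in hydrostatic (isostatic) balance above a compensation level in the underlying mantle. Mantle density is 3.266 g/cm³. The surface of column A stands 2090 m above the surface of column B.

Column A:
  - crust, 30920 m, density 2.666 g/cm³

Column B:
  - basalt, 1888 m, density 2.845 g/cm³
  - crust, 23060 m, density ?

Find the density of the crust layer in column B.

Take the compensation level at the base of the deeper column (depth z_c below the surface of column A) and equate Σ ρ_i t_i down to z_c; mantle fills any gap and the z_c terms cancel.
Column A: 30920×2.666 + (z_c − 30920)×3.266
Column B: 2090×0 + 1888×2.845 + 23060×ρ + (z_c − 2090 − 24948)×3.266
The z_c×3.266 term appears on both sides and cancels. Collect the known terms of each column as K = Σ(ρt)_known − 3.266 × (depth of known layers): K_A = 82432.72 − 3.266×30920 = −18552; K_B = 5371.36 − 3.266×(2090 + 24948) = −82934.748.
Balance: K_A = K_B + 23060×ρ, so ρ = (K_A − K_B)/23060 = 64382.7/23060 = 2.79 g/cm³.

2.79 g/cm³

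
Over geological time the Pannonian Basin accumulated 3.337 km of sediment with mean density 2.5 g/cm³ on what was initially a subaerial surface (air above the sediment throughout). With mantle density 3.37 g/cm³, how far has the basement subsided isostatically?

2.48 km

Subaerial load: s = t ρ_sed / ρ_m = 3.337 km × 2.5/3.37 = 2.48 km.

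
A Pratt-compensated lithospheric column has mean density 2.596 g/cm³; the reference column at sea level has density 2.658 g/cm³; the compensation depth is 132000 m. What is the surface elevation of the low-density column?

ρ_ref D = ρ (D + h) → h = D (ρ_ref − ρ)/ρ.
h = 132000 m × (2.658 − 2.596)/2.596 = 3150 m.

3150 m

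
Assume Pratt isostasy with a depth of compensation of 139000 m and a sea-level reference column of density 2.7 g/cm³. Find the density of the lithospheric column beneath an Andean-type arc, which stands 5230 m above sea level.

Pratt balance: ρ_ref D = ρ (D + h).
ρ = ρ_ref D/(D + h) = 2.7 × 139000 m/(139000 m + 5230 m) = 2.6 g/cm³.

2.6 g/cm³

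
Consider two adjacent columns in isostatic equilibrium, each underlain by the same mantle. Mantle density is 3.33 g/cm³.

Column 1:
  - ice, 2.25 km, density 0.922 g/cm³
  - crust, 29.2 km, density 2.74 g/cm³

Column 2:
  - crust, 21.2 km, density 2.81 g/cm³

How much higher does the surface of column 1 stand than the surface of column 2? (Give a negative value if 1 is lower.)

For any compensation level in the mantle, the mantle terms cancel and isostasy reduces to e = (Σt_1 − Σt_2) − (Σ(ρt)_1 − Σ(ρt)_2) / ρ_m.
Σt_1 = 31.45 km; Σt_2 = 21.2 km; Σ(ρt)_1 = 82.0825; Σ(ρt)_2 = 59.572 (in km·g/cm³).
e = (31.45 − 21.2) − (82.0825 − 59.572) / 3.33 = 3.49 km.

3.49 km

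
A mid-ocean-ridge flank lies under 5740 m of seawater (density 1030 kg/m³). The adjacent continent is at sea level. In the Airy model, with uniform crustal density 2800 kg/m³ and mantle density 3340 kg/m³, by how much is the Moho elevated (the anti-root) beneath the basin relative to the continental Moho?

18800 m

Balancing pressure at the compensation depth: replacing crust with seawater at the top is compensated by replacing crust with mantle at the base: d (ρ_c − ρ_w) = a (ρ_m − ρ_c).
a = d (ρ_c − ρ_w)/(ρ_m − ρ_c) = 5740 m × 1770/540 = 18800 m.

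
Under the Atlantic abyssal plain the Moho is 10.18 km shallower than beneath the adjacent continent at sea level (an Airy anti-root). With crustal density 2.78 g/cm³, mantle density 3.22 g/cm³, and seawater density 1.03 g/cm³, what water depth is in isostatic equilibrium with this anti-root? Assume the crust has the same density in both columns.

Replacing a thickness d of crust by seawater at the top must be balanced by replacing crust with mantle at the base: d (ρ_c − ρ_w) = a (ρ_m − ρ_c).
d = a (ρ_m − ρ_c)/(ρ_c − ρ_w) = 10.18 km × 0.44/1.75 = 2.56 km.

2.56 km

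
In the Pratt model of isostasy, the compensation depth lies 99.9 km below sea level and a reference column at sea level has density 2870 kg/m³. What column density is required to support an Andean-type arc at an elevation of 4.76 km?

Pratt balance: ρ_ref D = ρ (D + h).
ρ = ρ_ref D/(D + h) = 2870 × 99.9 km/(99.9 km + 4.76 km) = 2740 kg/m³.

2740 kg/m³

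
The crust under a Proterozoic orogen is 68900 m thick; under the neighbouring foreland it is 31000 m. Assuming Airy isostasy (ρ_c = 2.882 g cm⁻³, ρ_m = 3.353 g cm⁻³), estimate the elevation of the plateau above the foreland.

5320 m

Excess crust Δ = 68900 m − 31000 m = 37900 m, split between elevation h and root r with h + r = Δ.
Airy balance ρ_c h = (ρ_m − ρ_c) r gives r = h ρ_c/(ρ_m − ρ_c), so h (1 + ρ_c/(ρ_m − ρ_c)) = Δ, i.e. h = Δ (ρ_m − ρ_c)/ρ_m.
h = 37900 m × 0.471/3.353 = 5320 m.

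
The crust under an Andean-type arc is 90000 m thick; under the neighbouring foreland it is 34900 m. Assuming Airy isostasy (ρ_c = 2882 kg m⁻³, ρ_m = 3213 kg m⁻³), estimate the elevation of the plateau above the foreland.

Excess crust Δ = 90000 m − 34900 m = 55100 m, split between elevation h and root r with h + r = Δ.
Airy balance ρ_c h = (ρ_m − ρ_c) r gives r = h ρ_c/(ρ_m − ρ_c), so h (1 + ρ_c/(ρ_m − ρ_c)) = Δ, i.e. h = Δ (ρ_m − ρ_c)/ρ_m.
h = 55100 m × 331/3213 = 5680 m.

5680 m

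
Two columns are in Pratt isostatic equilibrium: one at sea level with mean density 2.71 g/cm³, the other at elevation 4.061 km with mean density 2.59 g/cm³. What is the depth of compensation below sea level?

ρ_ref D = ρ (D + h) → D (ρ_ref − ρ) = ρ h.
D = ρ h/(ρ_ref − ρ) = 2.59 × 4.061 km/(2.71 − 2.59) = 87.6 km.

87.6 km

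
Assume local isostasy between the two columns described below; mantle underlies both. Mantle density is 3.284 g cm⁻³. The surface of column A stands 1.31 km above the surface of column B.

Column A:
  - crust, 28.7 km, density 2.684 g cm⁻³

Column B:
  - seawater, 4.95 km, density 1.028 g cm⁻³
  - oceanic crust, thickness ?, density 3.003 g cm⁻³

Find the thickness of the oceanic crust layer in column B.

Take the compensation level at the base of the deeper column (depth z_c below the surface of column A) and equate Σ ρ_i t_i down to z_c; mantle fills any gap and the z_c terms cancel.
Column A: 28.7×2.684 + (z_c − 28.7)×3.284
Column B: 1.31×0 + 4.95×1.028 + x×3.003 + (z_c − 1.31 − 4.95 − x)×3.284
The z_c×3.284 term appears on both sides and cancels. Collect the known terms of each column as K = Σ(ρt)_known − 3.284 × (depth of known layers): K_A = 77.0308 − 3.284×28.7 = −17.22; K_B = 5.0886 − 3.284×(1.31 + 4.95) = −15.46924.
Balance: K_A = K_B − x×(3.284 − 3.003), so x = (K_B − K_A)/(3.284 − 3.003) = 1.75076/0.281 = 6.23 km.

6.23 km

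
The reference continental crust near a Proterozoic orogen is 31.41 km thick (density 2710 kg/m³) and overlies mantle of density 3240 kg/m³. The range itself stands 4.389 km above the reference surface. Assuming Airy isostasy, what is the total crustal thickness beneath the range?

Root depth r = h ρ_c / (ρ_m − ρ_c) = 4.389 km × 2710 / 530 = 22.44 km.
Total thickness = T + h + r = 31.41 km + 4.389 km + 22.44 km = 58.2 km.

58.2 km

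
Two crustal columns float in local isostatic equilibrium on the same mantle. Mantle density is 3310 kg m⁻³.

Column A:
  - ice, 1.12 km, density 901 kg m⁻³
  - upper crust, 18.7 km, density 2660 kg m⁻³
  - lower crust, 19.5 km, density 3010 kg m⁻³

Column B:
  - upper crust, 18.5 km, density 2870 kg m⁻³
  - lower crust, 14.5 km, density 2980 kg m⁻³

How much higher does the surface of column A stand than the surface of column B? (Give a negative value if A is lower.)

For any compensation level in the mantle, the mantle terms cancel and isostasy reduces to e = (Σt_A − Σt_B) − (Σ(ρt)_A − Σ(ρt)_B) / ρ_m.
Σt_A = 39.32 km; Σt_B = 33 km; Σ(ρt)_A = 109446.12; Σ(ρt)_B = 96305 (in km·kg m⁻³).
e = (39.32 − 33) − (109446.12 − 96305) / 3310 = 2.35 km.

2.35 km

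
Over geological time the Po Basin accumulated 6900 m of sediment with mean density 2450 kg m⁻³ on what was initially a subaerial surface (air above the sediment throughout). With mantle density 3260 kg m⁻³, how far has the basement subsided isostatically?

Subaerial load: s = t ρ_sed / ρ_m = 6900 m × 2450/3260 = 5190 m.

5190 m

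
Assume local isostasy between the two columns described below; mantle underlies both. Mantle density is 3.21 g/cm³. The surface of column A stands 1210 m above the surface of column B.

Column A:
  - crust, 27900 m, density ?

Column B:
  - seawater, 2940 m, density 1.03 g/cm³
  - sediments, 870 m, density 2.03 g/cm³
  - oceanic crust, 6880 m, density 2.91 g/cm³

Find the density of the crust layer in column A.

Take the compensation level at the base of the deeper column (depth z_c below the surface of column A) and equate Σ ρ_i t_i down to z_c; mantle fills any gap and the z_c terms cancel.
Column A: 27900×ρ + (z_c − 27900)×3.21
Column B: 1210×0 + 2940×1.03 + 870×2.03 + 6880×2.91 + (z_c − 1210 − 10690)×3.21
The z_c×3.21 term appears on both sides and cancels. Collect the known terms of each column as K = Σ(ρt)_known − 3.21 × (depth of known layers): K_A = 0 − 3.21×27900 = −89559; K_B = 24815.1 − 3.21×(1210 + 10690) = −13383.9.
Balance: K_A + 27900×ρ = K_B, so ρ = (K_B − K_A)/27900 = 76175.1/27900 = 2.73 g/cm³.

2.73 g/cm³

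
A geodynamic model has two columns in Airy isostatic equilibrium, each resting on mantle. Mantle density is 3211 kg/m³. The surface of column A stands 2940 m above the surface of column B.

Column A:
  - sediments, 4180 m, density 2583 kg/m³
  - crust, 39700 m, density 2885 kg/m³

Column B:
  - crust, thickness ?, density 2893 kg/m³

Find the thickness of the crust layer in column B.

19300 m

Take the compensation level at the base of the deeper column (depth z_c below the surface of column A) and equate Σ ρ_i t_i down to z_c; mantle fills any gap and the z_c terms cancel.
Column A: 4180×2583 + 39700×2885 + (z_c − 43880)×3211
Column B: 2940×0 + x×2893 + (z_c − 2940 − 0 − x)×3211
The z_c×3211 term appears on both sides and cancels. Collect the known terms of each column as K = Σ(ρt)_known − 3211 × (depth of known layers): K_A = 125331440 − 3211×43880 = −15567240; K_B = 0 − 3211×(2940 + 0) = −9440340.
Balance: K_A = K_B − x×(3211 − 2893), so x = (K_B − K_A)/(3211 − 2893) = 6126900/318 = 19300 m.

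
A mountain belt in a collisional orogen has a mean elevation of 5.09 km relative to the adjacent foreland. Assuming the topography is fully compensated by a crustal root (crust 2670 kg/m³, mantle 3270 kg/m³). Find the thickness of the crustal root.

22.7 km

Isostatic balance requires: the weight of the topography is balanced by the buoyancy of the root, ρ_c h = (ρ_m − ρ_c) r.
r = h · ρ_c / (ρ_m − ρ_c) = 5.09 km × 2670 / (3270 − 2670) = 22.7 km.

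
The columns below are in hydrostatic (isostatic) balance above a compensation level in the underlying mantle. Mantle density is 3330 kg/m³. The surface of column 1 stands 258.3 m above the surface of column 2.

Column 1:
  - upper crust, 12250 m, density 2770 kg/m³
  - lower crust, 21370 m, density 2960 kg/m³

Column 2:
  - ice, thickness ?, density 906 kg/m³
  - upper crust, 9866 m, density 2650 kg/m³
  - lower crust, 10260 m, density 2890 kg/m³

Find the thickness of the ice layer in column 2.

Take the compensation level at the base of the deeper column (depth z_c below the surface of column 1) and equate Σ ρ_i t_i down to z_c; mantle fills any gap and the z_c terms cancel.
Column 1: 12250×2770 + 21370×2960 + (z_c − 33620)×3330
Column 2: 258.3×0 + x×906 + 9866×2650 + 10260×2890 + (z_c − 258.3 − 20126 − x)×3330
The z_c×3330 term appears on both sides and cancels. Collect the known terms of each column as K = Σ(ρt)_known − 3330 × (depth of known layers): K_1 = 97187700 − 3330×33620 = −14766900; K_2 = 55796300 − 3330×(258.3 + 20126) = −12083419.
Balance: K_1 = K_2 − x×(3330 − 906), so x = (K_2 − K_1)/(3330 − 906) = 2683480/2424 = 1110 m.

1110 m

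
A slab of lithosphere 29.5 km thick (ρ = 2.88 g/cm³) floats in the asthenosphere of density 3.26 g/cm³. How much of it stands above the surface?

3.44 km

Floating equilibrium: submerged depth d = t ρ_obj/ρ_fluid = 29.5 km × 2.88/3.26 = 26.06 km.
Freeboard = t − d = 29.5 km − 26.06 km = 3.44 km.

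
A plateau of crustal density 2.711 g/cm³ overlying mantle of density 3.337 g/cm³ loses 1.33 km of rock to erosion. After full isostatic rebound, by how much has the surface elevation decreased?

Rebound u = e ρ_c/ρ_m = 1.33 km × 2.711/3.337 = 1.081 km.
Net surface drop = e − u = 1.33 km − 1.081 km = e (ρ_m − ρ_c)/ρ_m = 0.249 km.

0.249 km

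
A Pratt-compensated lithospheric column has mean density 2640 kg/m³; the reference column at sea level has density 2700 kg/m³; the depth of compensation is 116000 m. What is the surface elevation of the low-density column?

2640 m

ρ_ref D = ρ (D + h) → h = D (ρ_ref − ρ)/ρ.
h = 116000 m × (2700 − 2640)/2640 = 2640 m.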